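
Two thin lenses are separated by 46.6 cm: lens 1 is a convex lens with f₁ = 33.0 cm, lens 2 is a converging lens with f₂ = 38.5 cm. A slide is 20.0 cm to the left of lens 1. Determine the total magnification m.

Lens 1: 1/d_i1 = 1/(33.0) − 1/(20.0) = -0.01970, so d_i1 = -50.77 cm; m₁ = −d_i1/d_o1 = +2.538.
d_o2 = 46.6 − (-50.77) = 97.37 cm.
Lens 2: 1/d_i2 = 1/(38.5) − 1/(97.37) = 0.01570, so d_i2 = 63.68 cm; m₂ = −d_i2/d_o2 = -0.6540.
m = m₁·m₂ = (+2.538)(-0.6540) = -1.66.

m = -1.66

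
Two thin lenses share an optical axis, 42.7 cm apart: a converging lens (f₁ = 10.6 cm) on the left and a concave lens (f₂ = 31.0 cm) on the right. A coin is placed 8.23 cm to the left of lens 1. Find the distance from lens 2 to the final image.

Lens 1: 1/d_i1 = 1/f₁ − 1/d_o1 = 1/(10.6) − 1/(8.23) = -0.02717, so d_i1 = -36.81 cm.
The intermediate image is 36.81 cm to the left of lens 1 (virtual), which is 42.7 − (-36.81) = 79.51 cm to the left of lens 2, so d_o2 = +79.51 cm.
Lens 2 is diverging, so f₂ = −31.0 cm.
Lens 2: 1/d_i2 = 1/f₂ − 1/d_o2 = 1/(-31.0) − 1/(79.51) = -0.04484, so d_i2 = -22.3 cm.
The final image is virtual, 22.3 cm to the left of lens 2 (overall magnification ≈ 1.3).

22.3 cm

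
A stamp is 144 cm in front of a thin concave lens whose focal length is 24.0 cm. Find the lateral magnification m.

For a concave lens, f = -24.0 cm.
1/d_i = 1/f − 1/d_o = 1/(-24.00) − 1/(144) = -0.04861, so d_i = -20.57 cm.
m = −d_i/d_o = −(-20.57)/(144) = +0.143.
The image is virtual, upright and reduced, on the same side as the object.

m = +0.143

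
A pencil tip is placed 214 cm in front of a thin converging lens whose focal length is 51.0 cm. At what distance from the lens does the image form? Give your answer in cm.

Lens equation: 1/d_i = 1/f − 1/d_o = 1/(51.00) − 1/(214) = 0.01961 − 0.004673 = 0.01493, so d_i = 67.0 cm.
The image is real, inverted and reduced, on the far side of the lens.

67.0 cm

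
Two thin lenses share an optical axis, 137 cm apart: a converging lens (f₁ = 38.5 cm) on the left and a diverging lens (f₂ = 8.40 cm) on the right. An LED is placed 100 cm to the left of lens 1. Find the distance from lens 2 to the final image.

Lens 1: 1/d_i1 = 1/f₁ − 1/d_o1 = 1/(38.5) − 1/(100) = 0.01597, so d_i1 = 62.60 cm.
The intermediate image is 62.60 cm to the right of lens 1, which is 137 − (62.60) = 74.40 cm to the left of lens 2, so d_o2 = +74.40 cm.
Lens 2 is diverging, so f₂ = −8.40 cm.
Lens 2: 1/d_i2 = 1/f₂ − 1/d_o2 = 1/(-8.40) − 1/(74.40) = -0.1325, so d_i2 = -7.55 cm.
The final image is virtual, 7.55 cm to the left of lens 2 (overall magnification ≈ -0.064).

7.55 cm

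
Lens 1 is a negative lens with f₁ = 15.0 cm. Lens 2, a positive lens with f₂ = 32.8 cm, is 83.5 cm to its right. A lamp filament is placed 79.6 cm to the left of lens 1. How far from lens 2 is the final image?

Lens 1 is diverging, so f₁ = −15.0 cm.
Lens 1: 1/d_i1 = 1/f₁ − 1/d_o1 = 1/(-15.0) − 1/(79.6) = -0.07923, so d_i1 = -12.62 cm.
The intermediate image is 12.62 cm to the left of lens 1 (virtual), which is 83.5 − (-12.62) = 96.12 cm to the left of lens 2, so d_o2 = +96.12 cm.
Lens 2: 1/d_i2 = 1/f₂ − 1/d_o2 = 1/(32.8) − 1/(96.12) = 0.02008, so d_i2 = 49.8 cm.
The final image is real, 49.8 cm to the right of lens 2 (overall magnification ≈ -0.082).

49.8 cm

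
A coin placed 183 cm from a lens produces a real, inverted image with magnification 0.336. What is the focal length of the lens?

m = −d_i/d_o ⇒ d_i = −m·d_o = −(-0.336)·(183) = 61.49 cm.
1/f = 1/d_o + 1/d_i = 1/(183) + 1/(61.49) = 0.02173, so f = 46.0 cm.
Since f is positive, the lens is converging.

f = 46.0 cm (converging)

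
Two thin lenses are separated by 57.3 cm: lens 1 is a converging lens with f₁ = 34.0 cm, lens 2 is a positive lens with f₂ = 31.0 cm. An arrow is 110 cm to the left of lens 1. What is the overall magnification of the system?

m = -0.605

Lens 1: 1/d_i1 = 1/(34.0) − 1/(110) = 0.02032, so d_i1 = 49.21 cm; m₁ = −d_i1/d_o1 = -0.4474.
d_o2 = 57.3 − (49.21) = 8.090 cm.
Lens 2: 1/d_i2 = 1/(31.0) − 1/(8.090) = -0.09135, so d_i2 = -10.95 cm; m₂ = −d_i2/d_o2 = +1.353.
m = m₁·m₂ = (-0.4474)(+1.353) = -0.605.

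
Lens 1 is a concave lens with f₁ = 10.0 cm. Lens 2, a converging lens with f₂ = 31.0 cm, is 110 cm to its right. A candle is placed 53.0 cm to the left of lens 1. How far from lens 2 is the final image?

Lens 1 is diverging, so f₁ = −10.0 cm.
Lens 1: 1/d_i1 = 1/f₁ − 1/d_o1 = 1/(-10.0) − 1/(53.0) = -0.1189, so d_i1 = -8.413 cm.
The intermediate image is 8.413 cm to the left of lens 1 (virtual), which is 110 − (-8.413) = 118.4 cm to the left of lens 2, so d_o2 = +118.4 cm.
Lens 2: 1/d_i2 = 1/f₂ − 1/d_o2 = 1/(31.0) − 1/(118.4) = 0.02381, so d_i2 = 42.0 cm.
The final image is real, 42.0 cm to the right of lens 2 (overall magnification ≈ -0.056).

42.0 cm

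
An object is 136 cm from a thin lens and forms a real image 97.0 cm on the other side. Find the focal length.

Real image ⇒ d_i = +97.0 cm.
1/f = 1/d_o + 1/d_i = 1/(136) + 1/(97.0) = 0.01766, so f = 56.6 cm.
Since f is positive, the thin lens is converging.

f = 56.6 cm (converging)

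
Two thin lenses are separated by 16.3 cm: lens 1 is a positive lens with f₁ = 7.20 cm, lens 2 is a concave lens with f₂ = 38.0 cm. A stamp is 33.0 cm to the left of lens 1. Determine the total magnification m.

Lens 1: 1/d_i1 = 1/(7.20) − 1/(33.0) = 0.1086, so d_i1 = 9.209 cm; m₁ = −d_i1/d_o1 = -0.2791.
d_o2 = 16.3 − (9.209) = 7.091 cm.
f₂ = −38.0 cm (diverging).
Lens 2: 1/d_i2 = 1/(-38.0) − 1/(7.091) = -0.1673, so d_i2 = -5.976 cm; m₂ = −d_i2/d_o2 = +0.8427.
m = m₁·m₂ = (-0.2791)(+0.8427) = -0.235.

m = -0.235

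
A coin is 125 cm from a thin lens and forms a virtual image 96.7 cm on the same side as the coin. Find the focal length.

Virtual image ⇒ d_i = −96.7 cm.
1/f = 1/d_o + 1/d_i = 1/(125) + 1/(-96.7) = -0.002341, so f = -427 cm.
Since f is negative, the thin lens is diverging.

f = -427 cm (diverging)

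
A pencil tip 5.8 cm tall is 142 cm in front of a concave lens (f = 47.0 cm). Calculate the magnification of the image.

m = +0.249

For a concave lens, f = -47.0 cm.
1/d_i = 1/f − 1/d_o = 1/(-47.00) − 1/(142) = -0.02832, so d_i = -35.31 cm.
m = −d_i/d_o = −(-35.31)/(142) = +0.249.
The image is virtual, upright and reduced, on the same side as the object.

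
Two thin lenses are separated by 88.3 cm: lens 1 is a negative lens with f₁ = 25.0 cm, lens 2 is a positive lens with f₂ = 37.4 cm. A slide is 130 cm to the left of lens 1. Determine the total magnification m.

f₁ = −25.0 cm (diverging).
Lens 1: 1/d_i1 = 1/(-25.0) − 1/(130) = -0.04769, so d_i1 = -20.97 cm; m₁ = −d_i1/d_o1 = +0.1613.
d_o2 = 88.3 − (-20.97) = 109.3 cm.
Lens 2: 1/d_i2 = 1/(37.4) − 1/(109.3) = 0.01759, so d_i2 = 56.85 cm; m₂ = −d_i2/d_o2 = -0.5202.
m = m₁·m₂ = (+0.1613)(-0.5202) = -0.0839.

m = -0.0839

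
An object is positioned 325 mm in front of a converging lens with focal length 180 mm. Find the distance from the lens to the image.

403 mm

Lens equation: 1/v = 1/f − 1/u = 1/(180.0) − 1/(325) = 0.005556 − 0.003077 = 0.002479, so v = 403 mm.
The image is real, inverted and enlarged, on the far side of the lens.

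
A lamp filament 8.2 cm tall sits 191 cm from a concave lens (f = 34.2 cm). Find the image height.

1.25 cm

For a concave lens, f = -34.2 cm.
1/d_i = 1/f − 1/d_o = 1/(-34.20) − 1/(191) = -0.03448, so d_i = -29.01 cm.
m = −d_i/d_o = +0.1519.
|h_i| = |m|·h_o = 0.1519 × 8.2 = 1.25 cm. The image is virtual, upright and reduced, on the same side as the object.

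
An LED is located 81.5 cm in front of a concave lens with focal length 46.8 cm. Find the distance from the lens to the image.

29.7 cm

For a concave lens, f = -46.8 cm.
Lens equation: 1/s_i = 1/f − 1/s_o = 1/(-46.80) − 1/(81.5) = -0.02137 − 0.01227 = -0.03364, so s_i = -29.7 cm.
The image is virtual, upright and reduced, on the same side as the object.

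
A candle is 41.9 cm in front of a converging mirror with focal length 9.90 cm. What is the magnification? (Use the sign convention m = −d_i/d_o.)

1/d_i = 1/f − 1/d_o = 1/(9.900) − 1/(41.9) = 0.07714, so d_i = 12.96 cm.
m = −d_i/d_o = −(12.96)/(41.9) = -0.309.
The image is real, inverted and reduced, in front of the mirror.

m = -0.309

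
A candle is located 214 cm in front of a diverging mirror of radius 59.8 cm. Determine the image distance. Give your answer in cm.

26.2 cm

f = R/2 = 59.8/2 = 29.90 cm; for a diverging mirror, f = -29.90 cm.
Mirror equation: 1/q = 1/f − 1/p = 1/(-29.90) − 1/(214) = -0.03344 − 0.004673 = -0.03812, so q = -26.2 cm.
The image is virtual, upright and reduced, behind the mirror.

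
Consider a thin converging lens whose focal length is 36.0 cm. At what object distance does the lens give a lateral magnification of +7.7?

m = −d_i/d_o ⇒ d_i = −m·d_o.
1/f = 1/d_o + 1/d_i = 1/d_o − 1/(m·d_o) = (1 − 1/m)/d_o, so d_o = f(1 − 1/m) = (36.00)(1 − 1/(+7.7)) = 31.3 cm.

31.3 cm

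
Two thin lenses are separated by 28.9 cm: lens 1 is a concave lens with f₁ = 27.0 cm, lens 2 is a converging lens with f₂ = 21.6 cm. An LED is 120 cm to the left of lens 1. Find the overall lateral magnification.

f₁ = −27.0 cm (diverging).
Lens 1: 1/d_i1 = 1/(-27.0) − 1/(120) = -0.04537, so d_i1 = -22.04 cm; m₁ = −d_i1/d_o1 = +0.1837.
d_o2 = 28.9 − (-22.04) = 50.94 cm.
Lens 2: 1/d_i2 = 1/(21.6) − 1/(50.94) = 0.02667, so d_i2 = 37.50 cm; m₂ = −d_i2/d_o2 = -0.7362.
m = m₁·m₂ = (+0.1837)(-0.7362) = -0.135.

m = -0.135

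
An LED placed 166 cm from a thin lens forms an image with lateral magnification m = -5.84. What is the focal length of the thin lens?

m = −d_i/d_o ⇒ d_i = −m·d_o = −(-5.84)·(166) = 969.4 cm.
1/f = 1/d_o + 1/d_i = 1/(166) + 1/(969.4) = 0.007056, so f = 142 cm.
Since f is positive, the thin lens is converging.

f = 142 cm (converging)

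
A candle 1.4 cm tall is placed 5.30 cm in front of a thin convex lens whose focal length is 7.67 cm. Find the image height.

1/d_i = 1/f − 1/d_o = 1/(7.670) − 1/(5.30) = -0.05830, so d_i = -17.15 cm.
m = −d_i/d_o = +3.236.
|h_i| = |m|·h_o = 3.236 × 1.4 = 4.53 cm. The image is virtual, upright and enlarged, on the same side as the object.

4.53 cm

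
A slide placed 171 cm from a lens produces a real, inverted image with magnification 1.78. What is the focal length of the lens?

m = −d_i/d_o ⇒ d_i = −m·d_o = −(-1.78)·(171) = 304.4 cm.
1/f = 1/d_o + 1/d_i = 1/(171) + 1/(304.4) = 0.009133, so f = 109 cm.
Since f is positive, the lens is converging.

f = 109 cm (converging)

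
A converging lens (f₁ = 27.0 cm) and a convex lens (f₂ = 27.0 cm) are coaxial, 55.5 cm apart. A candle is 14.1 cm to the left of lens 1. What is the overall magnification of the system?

Lens 1: 1/d_i1 = 1/(27.0) − 1/(14.1) = -0.03388, so d_i1 = -29.51 cm; m₁ = −d_i1/d_o1 = +2.093.
d_o2 = 55.5 − (-29.51) = 85.01 cm.
Lens 2: 1/d_i2 = 1/(27.0) − 1/(85.01) = 0.02527, so d_i2 = 39.57 cm; m₂ = −d_i2/d_o2 = -0.4654.
m = m₁·m₂ = (+2.093)(-0.4654) = -0.974.

m = -0.974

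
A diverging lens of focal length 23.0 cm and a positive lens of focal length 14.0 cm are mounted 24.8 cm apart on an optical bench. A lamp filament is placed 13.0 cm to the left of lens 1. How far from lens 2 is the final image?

24.3 cm

Lens 1 is diverging, so f₁ = −23.0 cm.
Lens 1: 1/d_i1 = 1/f₁ − 1/d_o1 = 1/(-23.0) − 1/(13.0) = -0.1204, so d_i1 = -8.306 cm.
The intermediate image is 8.306 cm to the left of lens 1 (virtual), which is 24.8 − (-8.306) = 33.11 cm to the left of lens 2, so d_o2 = +33.11 cm.
Lens 2: 1/d_i2 = 1/f₂ − 1/d_o2 = 1/(14.0) − 1/(33.11) = 0.04123, so d_i2 = 24.3 cm.
The final image is real, 24.3 cm to the right of lens 2 (overall magnification ≈ -0.47).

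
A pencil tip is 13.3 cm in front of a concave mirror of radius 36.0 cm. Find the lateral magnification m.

f = R/2 = 36.0/2 = 18.00 cm.
1/d_i = 1/f − 1/d_o = 1/(18.00) − 1/(13.3) = -0.01963, so d_i = -50.94 cm.
m = −d_i/d_o = −(-50.94)/(13.3) = +3.83.
The image is virtual, upright and enlarged, behind the mirror.

m = +3.83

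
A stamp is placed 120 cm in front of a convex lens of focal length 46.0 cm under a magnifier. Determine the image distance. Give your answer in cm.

Lens equation: 1/s_i = 1/f − 1/s_o = 1/(46.00) − 1/(120) = 0.02174 − 0.008333 = 0.01341, so s_i = 74.6 cm.
The image is real, inverted and reduced, on the far side of the lens.

74.6 cm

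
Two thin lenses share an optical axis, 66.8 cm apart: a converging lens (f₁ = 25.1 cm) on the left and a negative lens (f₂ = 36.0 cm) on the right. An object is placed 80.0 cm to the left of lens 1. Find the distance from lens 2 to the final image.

Lens 1: 1/d_i1 = 1/f₁ − 1/d_o1 = 1/(25.1) − 1/(80.0) = 0.02734, so d_i1 = 36.58 cm.
The intermediate image is 36.58 cm to the right of lens 1, which is 66.8 − (36.58) = 30.22 cm to the left of lens 2, so d_o2 = +30.22 cm.
Lens 2 is diverging, so f₂ = −36.0 cm.
Lens 2: 1/d_i2 = 1/f₂ − 1/d_o2 = 1/(-36.0) − 1/(30.22) = -0.06087, so d_i2 = -16.4 cm.
The final image is virtual, 16.4 cm to the left of lens 2 (overall magnification ≈ -0.25).

16.4 cm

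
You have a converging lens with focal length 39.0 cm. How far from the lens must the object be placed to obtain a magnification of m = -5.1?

46.6 cm

m = −d_i/d_o ⇒ d_i = −m·d_o.
1/f = 1/d_o + 1/d_i = 1/d_o − 1/(m·d_o) = (1 − 1/m)/d_o, so d_o = f(1 − 1/m) = (39.00)(1 − 1/(-5.1)) = 46.6 cm.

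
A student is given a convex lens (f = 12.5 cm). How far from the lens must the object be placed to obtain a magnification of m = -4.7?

15.2 cm

m = −d_i/d_o ⇒ d_i = −m·d_o.
1/f = 1/d_o + 1/d_i = 1/d_o − 1/(m·d_o) = (1 − 1/m)/d_o, so d_o = f(1 − 1/m) = (12.50)(1 − 1/(-4.7)) = 15.2 cm.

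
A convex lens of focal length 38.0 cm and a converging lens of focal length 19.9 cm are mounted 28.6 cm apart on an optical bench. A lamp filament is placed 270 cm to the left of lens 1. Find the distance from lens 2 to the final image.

8.75 cm

Lens 1: 1/d_i1 = 1/f₁ − 1/d_o1 = 1/(38.0) − 1/(270) = 0.02261, so d_i1 = 44.22 cm.
The intermediate image is 44.22 cm to the right of lens 1, which lies 15.62 cm to the right of lens 2 — a virtual object — so d_o2 = −15.62 cm.
Lens 2: 1/d_i2 = 1/f₂ − 1/d_o2 = 1/(19.9) − 1/(-15.62) = 0.1143, so d_i2 = 8.75 cm.
The final image is real, 8.75 cm to the right of lens 2 (overall magnification ≈ -0.092).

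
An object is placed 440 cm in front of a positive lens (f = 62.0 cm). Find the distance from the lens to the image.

72.2 cm

Lens equation: 1/d_i = 1/f − 1/d_o = 1/(62.00) − 1/(440) = 0.01613 − 0.002273 = 0.01386, so d_i = 72.2 cm.
The image is real, inverted and reduced, on the far side of the lens.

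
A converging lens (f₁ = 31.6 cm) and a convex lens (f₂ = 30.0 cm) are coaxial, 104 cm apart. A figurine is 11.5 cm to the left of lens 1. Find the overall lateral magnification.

m = -0.512

Lens 1: 1/d_i1 = 1/(31.6) − 1/(11.5) = -0.05531, so d_i1 = -18.08 cm; m₁ = −d_i1/d_o1 = +1.572.
d_o2 = 104 − (-18.08) = 122.1 cm.
Lens 2: 1/d_i2 = 1/(30.0) − 1/(122.1) = 0.02514, so d_i2 = 39.77 cm; m₂ = −d_i2/d_o2 = -0.3257.
m = m₁·m₂ = (+1.572)(-0.3257) = -0.512.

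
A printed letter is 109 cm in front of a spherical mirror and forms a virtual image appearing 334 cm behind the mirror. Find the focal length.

Virtual image ⇒ d_i = −334 cm.
1/f = 1/d_o + 1/d_i = 1/(109) + 1/(-334) = 0.006180, so f = 162 cm.
Since f is positive, the spherical mirror is concave.

f = 162 cm (concave)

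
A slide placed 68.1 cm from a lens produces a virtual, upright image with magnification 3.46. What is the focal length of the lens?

f = 95.8 cm (converging)

m = −d_i/d_o ⇒ d_i = −m·d_o = −(+3.46)·(68.1) = -235.6 cm.
1/f = 1/d_o + 1/d_i = 1/(68.1) + 1/(-235.6) = 0.01044, so f = 95.8 cm.
Since f is positive, the lens is converging.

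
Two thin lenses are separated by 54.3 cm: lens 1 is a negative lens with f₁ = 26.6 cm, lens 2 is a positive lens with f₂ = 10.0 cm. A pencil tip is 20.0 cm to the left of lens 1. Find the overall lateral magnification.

f₁ = −26.6 cm (diverging).
Lens 1: 1/d_i1 = 1/(-26.6) − 1/(20.0) = -0.08759, so d_i1 = -11.42 cm; m₁ = −d_i1/d_o1 = +0.5710.
d_o2 = 54.3 − (-11.42) = 65.72 cm.
Lens 2: 1/d_i2 = 1/(10.0) − 1/(65.72) = 0.08478, so d_i2 = 11.79 cm; m₂ = −d_i2/d_o2 = -0.1795.
m = m₁·m₂ = (+0.5710)(-0.1795) = -0.102.

m = -0.102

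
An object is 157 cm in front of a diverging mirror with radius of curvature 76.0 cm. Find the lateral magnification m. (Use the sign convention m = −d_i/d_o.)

f = R/2 = 76.0/2 = 38.00 cm; for a diverging mirror, f = -38.00 cm.
1/d_i = 1/f − 1/d_o = 1/(-38.00) − 1/(157) = -0.03269, so d_i = -30.59 cm.
m = −d_i/d_o = −(-30.59)/(157) = +0.195.
The image is virtual, upright and reduced, behind the mirror.

m = +0.195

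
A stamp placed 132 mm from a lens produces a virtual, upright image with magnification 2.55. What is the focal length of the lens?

f = 217 mm (converging)

m = −d_i/d_o ⇒ d_i = −m·d_o = −(+2.55)·(132) = -336.6 mm.
1/f = 1/d_o + 1/d_i = 1/(132) + 1/(-336.6) = 0.004605, so f = 217 mm.
Since f is positive, the lens is converging.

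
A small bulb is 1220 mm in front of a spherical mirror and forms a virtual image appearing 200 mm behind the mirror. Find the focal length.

Virtual image ⇒ d_i = −200 mm.
1/f = 1/d_o + 1/d_i = 1/(1220) + 1/(-200) = -0.004180, so f = -239 mm.
Since f is negative, the spherical mirror is convex.

f = -239 mm (convex)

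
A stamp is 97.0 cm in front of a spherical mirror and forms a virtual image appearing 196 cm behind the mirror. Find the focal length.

Virtual image ⇒ d_i = −196 cm.
1/f = 1/d_o + 1/d_i = 1/(97.0) + 1/(-196) = 0.005207, so f = 192 cm.
Since f is positive, the spherical mirror is concave.

f = 192 cm (concave)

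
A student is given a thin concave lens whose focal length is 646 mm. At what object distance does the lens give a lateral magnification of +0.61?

413 mm

For a concave lens, f = -646 mm.
m = −d_i/d_o ⇒ d_i = −m·d_o.
1/f = 1/d_o + 1/d_i = 1/d_o − 1/(m·d_o) = (1 − 1/m)/d_o, so d_o = f(1 − 1/m) = (-646.0)(1 − 1/(+0.61)) = 413 mm.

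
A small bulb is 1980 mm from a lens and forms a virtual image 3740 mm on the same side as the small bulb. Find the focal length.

Virtual image ⇒ d_i = −3740 mm.
1/f = 1/d_o + 1/d_i = 1/(1980) + 1/(-3740) = 0.0002377, so f = 4210 mm.
Since f is positive, the lens is converging.

f = 4210 mm (converging)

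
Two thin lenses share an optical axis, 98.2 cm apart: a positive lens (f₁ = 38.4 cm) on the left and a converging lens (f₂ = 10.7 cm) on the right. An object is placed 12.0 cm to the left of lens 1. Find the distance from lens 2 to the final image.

Lens 1: 1/d_i1 = 1/f₁ − 1/d_o1 = 1/(38.4) − 1/(12.0) = -0.05729, so d_i1 = -17.45 cm.
The intermediate image is 17.45 cm to the left of lens 1 (virtual), which is 98.2 − (-17.45) = 115.7 cm to the left of lens 2, so d_o2 = +115.7 cm.
Lens 2: 1/d_i2 = 1/f₂ − 1/d_o2 = 1/(10.7) − 1/(115.7) = 0.08481, so d_i2 = 11.8 cm.
The final image is real, 11.8 cm to the right of lens 2 (overall magnification ≈ -0.15).

11.8 cm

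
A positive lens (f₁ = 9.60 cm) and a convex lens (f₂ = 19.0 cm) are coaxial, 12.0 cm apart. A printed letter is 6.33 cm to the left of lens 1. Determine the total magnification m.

Lens 1: 1/d_i1 = 1/(9.60) − 1/(6.33) = -0.05381, so d_i1 = -18.58 cm; m₁ = −d_i1/d_o1 = +2.935.
d_o2 = 12.0 − (-18.58) = 30.58 cm.
Lens 2: 1/d_i2 = 1/(19.0) − 1/(30.58) = 0.01993, so d_i2 = 50.17 cm; m₂ = −d_i2/d_o2 = -1.641.
m = m₁·m₂ = (+2.935)(-1.641) = -4.82.

m = -4.82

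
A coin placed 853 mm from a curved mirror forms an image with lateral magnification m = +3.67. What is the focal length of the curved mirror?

f = 1170 mm (concave)

m = −d_i/d_o ⇒ d_i = −m·d_o = −(+3.67)·(853) = -3131 mm.
1/f = 1/d_o + 1/d_i = 1/(853) + 1/(-3131) = 0.0008529, so f = 1170 mm.
Since f is positive, the curved mirror is concave.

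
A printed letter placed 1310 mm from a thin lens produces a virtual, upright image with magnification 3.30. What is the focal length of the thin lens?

f = 1880 mm (converging)

m = −d_i/d_o ⇒ d_i = −m·d_o = −(+3.30)·(1310) = -4323 mm.
1/f = 1/d_o + 1/d_i = 1/(1310) + 1/(-4323) = 0.0005320, so f = 1880 mm.
Since f is positive, the thin lens is converging.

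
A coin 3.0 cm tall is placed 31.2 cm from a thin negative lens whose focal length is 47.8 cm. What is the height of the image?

1.82 cm

For a negative lens, f = -47.8 cm.
1/d_i = 1/f − 1/d_o = 1/(-47.80) − 1/(31.2) = -0.05297, so d_i = -18.88 cm.
m = −d_i/d_o = +0.6051.
|h_i| = |m|·h_o = 0.6051 × 3.0 = 1.82 cm. The image is virtual, upright and reduced, on the same side as the object.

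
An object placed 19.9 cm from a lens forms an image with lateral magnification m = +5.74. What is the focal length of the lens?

m = −d_i/d_o ⇒ d_i = −m·d_o = −(+5.74)·(19.9) = -114.2 cm.
1/f = 1/d_o + 1/d_i = 1/(19.9) + 1/(-114.2) = 0.04149, so f = 24.1 cm.
Since f is positive, the lens is converging.

f = 24.1 cm (converging)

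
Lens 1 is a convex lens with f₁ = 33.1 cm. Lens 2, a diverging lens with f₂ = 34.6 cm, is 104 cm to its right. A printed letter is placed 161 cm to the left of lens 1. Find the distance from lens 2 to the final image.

22.2 cm

Lens 1: 1/d_i1 = 1/f₁ − 1/d_o1 = 1/(33.1) − 1/(161) = 0.02400, so d_i1 = 41.67 cm.
The intermediate image is 41.67 cm to the right of lens 1, which is 104 − (41.67) = 62.33 cm to the left of lens 2, so d_o2 = +62.33 cm.
Lens 2 is diverging, so f₂ = −34.6 cm.
Lens 2: 1/d_i2 = 1/f₂ − 1/d_o2 = 1/(-34.6) − 1/(62.33) = -0.04495, so d_i2 = -22.2 cm.
The final image is virtual, 22.2 cm to the left of lens 2 (overall magnification ≈ -0.092).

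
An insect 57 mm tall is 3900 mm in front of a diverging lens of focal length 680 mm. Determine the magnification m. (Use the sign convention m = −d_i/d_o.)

m = +0.148

For a diverging lens, f = -680 mm.
1/d_i = 1/f − 1/d_o = 1/(-680.0) − 1/(3900) = -0.001727, so d_i = -579.0 mm.
m = −d_i/d_o = −(-579.0)/(3900) = +0.148.
The image is virtual, upright and reduced, on the same side as the object.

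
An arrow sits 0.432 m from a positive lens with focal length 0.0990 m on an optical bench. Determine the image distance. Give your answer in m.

Lens equation: 1/v = 1/f − 1/u = 1/(0.09900) − 1/(0.432) = 10.10 − 2.315 = 7.786, so v = 0.128 m.
The image is real, inverted and reduced, on the far side of the lens.

0.128 m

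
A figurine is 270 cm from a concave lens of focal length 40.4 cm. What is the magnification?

For a concave lens, f = -40.4 cm.
1/d_i = 1/f − 1/d_o = 1/(-40.40) − 1/(270) = -0.02846, so d_i = -35.14 cm.
m = −d_i/d_o = −(-35.14)/(270) = +0.130.
The image is virtual, upright and reduced, on the same side as the object.

m = +0.130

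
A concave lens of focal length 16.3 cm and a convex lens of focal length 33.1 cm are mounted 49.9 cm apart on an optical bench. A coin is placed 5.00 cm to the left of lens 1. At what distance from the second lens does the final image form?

86.2 cm

Lens 1 is diverging, so f₁ = −16.3 cm.
Lens 1: 1/d_i1 = 1/f₁ − 1/d_o1 = 1/(-16.3) − 1/(5.00) = -0.2613, so d_i1 = -3.826 cm.
The intermediate image is 3.826 cm to the left of lens 1 (virtual), which is 49.9 − (-3.826) = 53.73 cm to the left of lens 2, so d_o2 = +53.73 cm.
Lens 2: 1/d_i2 = 1/f₂ − 1/d_o2 = 1/(33.1) − 1/(53.73) = 0.01160, so d_i2 = 86.2 cm.
The final image is real, 86.2 cm to the right of lens 2 (overall magnification ≈ -1.2).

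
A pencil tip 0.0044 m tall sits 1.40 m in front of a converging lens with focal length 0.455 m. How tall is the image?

0.00212 m

1/d_i = 1/f − 1/d_o = 1/(0.4550) − 1/(1.40) = 1.484, so d_i = 0.6741 m.
m = −d_i/d_o = -0.4815.
|h_i| = |m|·h_o = 0.4815 × 0.0044 = 0.00212 m. The image is real, inverted and reduced, on the far side of the lens.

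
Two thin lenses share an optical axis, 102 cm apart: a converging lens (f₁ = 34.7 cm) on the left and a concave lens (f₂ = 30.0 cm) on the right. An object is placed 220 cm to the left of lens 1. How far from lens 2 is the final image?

20.1 cm

Lens 1: 1/d_i1 = 1/f₁ − 1/d_o1 = 1/(34.7) − 1/(220) = 0.02427, so d_i1 = 41.20 cm.
The intermediate image is 41.20 cm to the right of lens 1, which is 102 − (41.20) = 60.80 cm to the left of lens 2, so d_o2 = +60.80 cm.
Lens 2 is diverging, so f₂ = −30.0 cm.
Lens 2: 1/d_i2 = 1/f₂ − 1/d_o2 = 1/(-30.0) − 1/(60.80) = -0.04978, so d_i2 = -20.1 cm.
The final image is virtual, 20.1 cm to the left of lens 2 (overall magnification ≈ -0.062).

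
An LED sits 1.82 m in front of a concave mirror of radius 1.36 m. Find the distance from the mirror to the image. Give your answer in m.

f = R/2 = 1.36/2 = 0.6800 m.
Mirror equation: 1/v = 1/f − 1/u = 1/(0.6800) − 1/(1.82) = 1.471 − 0.5495 = 0.9211, so v = 1.09 m.
The image is real, inverted and reduced, in front of the mirror.

1.09 m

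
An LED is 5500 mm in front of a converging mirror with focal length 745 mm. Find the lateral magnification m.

m = -0.157

1/d_i = 1/f − 1/d_o = 1/(745.0) − 1/(5500) = 0.001160, so d_i = 861.7 mm.
m = −d_i/d_o = −(861.7)/(5500) = -0.157.
The image is real, inverted and reduced, in front of the mirror.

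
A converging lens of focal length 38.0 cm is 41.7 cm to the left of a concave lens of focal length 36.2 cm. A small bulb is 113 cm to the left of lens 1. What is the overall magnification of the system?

m = -0.888

Lens 1: 1/d_i1 = 1/(38.0) − 1/(113) = 0.01747, so d_i1 = 57.25 cm; m₁ = −d_i1/d_o1 = -0.5066.
d_o2 = 41.7 − (57.25) = -15.55 cm (virtual object).
f₂ = −36.2 cm (diverging).
Lens 2: 1/d_i2 = 1/(-36.2) − 1/(-15.55) = 0.03668, so d_i2 = 27.26 cm; m₂ = −d_i2/d_o2 = +1.753.
m = m₁·m₂ = (-0.5066)(+1.753) = -0.888.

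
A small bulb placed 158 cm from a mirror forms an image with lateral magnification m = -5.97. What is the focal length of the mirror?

m = −d_i/d_o ⇒ d_i = −m·d_o = −(-5.97)·(158) = 943.3 cm.
1/f = 1/d_o + 1/d_i = 1/(158) + 1/(943.3) = 0.007389, so f = 135 cm.
Since f is positive, the mirror is concave.

f = 135 cm (concave)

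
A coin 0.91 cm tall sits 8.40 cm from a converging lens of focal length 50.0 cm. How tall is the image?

1.09 cm

1/d_i = 1/f − 1/d_o = 1/(50.00) − 1/(8.40) = -0.09905, so d_i = -10.10 cm.
m = −d_i/d_o = +1.202.
|h_i| = |m|·h_o = 1.202 × 0.91 = 1.09 cm. The image is virtual, upright and enlarged, on the same side as the object.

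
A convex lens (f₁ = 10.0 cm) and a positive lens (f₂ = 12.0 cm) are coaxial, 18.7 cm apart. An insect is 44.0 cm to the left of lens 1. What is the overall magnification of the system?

Lens 1: 1/d_i1 = 1/(10.0) − 1/(44.0) = 0.07727, so d_i1 = 12.94 cm; m₁ = −d_i1/d_o1 = -0.2941.
d_o2 = 18.7 − (12.94) = 5.760 cm.
Lens 2: 1/d_i2 = 1/(12.0) − 1/(5.760) = -0.09028, so d_i2 = -11.08 cm; m₂ = −d_i2/d_o2 = +1.923.
m = m₁·m₂ = (-0.2941)(+1.923) = -0.566.

m = -0.566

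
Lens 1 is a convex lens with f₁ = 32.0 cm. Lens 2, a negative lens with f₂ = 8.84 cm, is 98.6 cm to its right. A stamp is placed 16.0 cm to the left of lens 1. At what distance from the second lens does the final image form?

Lens 1: 1/d_i1 = 1/f₁ − 1/d_o1 = 1/(32.0) − 1/(16.0) = -0.03125, so d_i1 = -32.00 cm.
The intermediate image is 32.00 cm to the left of lens 1 (virtual), which is 98.6 − (-32.00) = 130.6 cm to the left of lens 2, so d_o2 = +130.6 cm.
Lens 2 is diverging, so f₂ = −8.84 cm.
Lens 2: 1/d_i2 = 1/f₂ − 1/d_o2 = 1/(-8.84) − 1/(130.6) = -0.1208, so d_i2 = -8.28 cm.
The final image is virtual, 8.28 cm to the left of lens 2 (overall magnification ≈ 0.13).

8.28 cm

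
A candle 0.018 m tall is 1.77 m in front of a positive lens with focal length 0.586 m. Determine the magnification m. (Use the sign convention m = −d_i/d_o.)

1/d_i = 1/f − 1/d_o = 1/(0.5860) − 1/(1.77) = 1.142, so d_i = 0.8760 m.
m = −d_i/d_o = −(0.8760)/(1.77) = -0.495.
The image is real, inverted and reduced, on the far side of the lens.

m = -0.495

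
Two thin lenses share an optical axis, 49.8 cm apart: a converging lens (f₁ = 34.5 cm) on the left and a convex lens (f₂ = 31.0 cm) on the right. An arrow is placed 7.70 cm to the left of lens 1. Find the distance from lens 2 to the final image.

64.5 cm

Lens 1: 1/d_i1 = 1/f₁ − 1/d_o1 = 1/(34.5) − 1/(7.70) = -0.1009, so d_i1 = -9.912 cm.
The intermediate image is 9.912 cm to the left of lens 1 (virtual), which is 49.8 − (-9.912) = 59.71 cm to the left of lens 2, so d_o2 = +59.71 cm.
Lens 2: 1/d_i2 = 1/f₂ − 1/d_o2 = 1/(31.0) − 1/(59.71) = 0.01551, so d_i2 = 64.5 cm.
The final image is real, 64.5 cm to the right of lens 2 (overall magnification ≈ -1.4).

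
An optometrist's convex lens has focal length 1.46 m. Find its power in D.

P = +0.685 D

P = 1/f = 1/(1.46 m) = +0.685 D.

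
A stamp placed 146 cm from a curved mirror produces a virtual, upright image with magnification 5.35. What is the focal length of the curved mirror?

f = 180 cm (concave)

m = −d_i/d_o ⇒ d_i = −m·d_o = −(+5.35)·(146) = -781.1 cm.
1/f = 1/d_o + 1/d_i = 1/(146) + 1/(-781.1) = 0.005569, so f = 180 cm.
Since f is positive, the curved mirror is concave.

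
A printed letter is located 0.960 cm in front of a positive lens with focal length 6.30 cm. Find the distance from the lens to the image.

Lens equation: 1/d_i = 1/f − 1/d_o = 1/(6.300) − 1/(0.960) = 0.1587 − 1.042 = -0.8829, so d_i = -1.13 cm.
The image is virtual, upright and enlarged, on the same side as the object.

1.13 cm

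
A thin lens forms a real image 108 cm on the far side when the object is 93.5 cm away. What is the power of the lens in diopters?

d_i = +108 cm.
1/f = 1/d_o + 1/d_i = 1/(93.5) + 1/(108) = 0.01995 cm⁻¹.
f = 50.11 cm = 0.5011 m, so P = 1/f = +2.00 D.

P = +2.00 D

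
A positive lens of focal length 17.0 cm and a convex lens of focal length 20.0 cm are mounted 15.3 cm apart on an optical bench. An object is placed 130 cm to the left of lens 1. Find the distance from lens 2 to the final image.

Lens 1: 1/d_i1 = 1/f₁ − 1/d_o1 = 1/(17.0) − 1/(130) = 0.05113, so d_i1 = 19.56 cm.
The intermediate image is 19.56 cm to the right of lens 1, which lies 4.260 cm to the right of lens 2 — a virtual object — so d_o2 = −4.260 cm.
Lens 2: 1/d_i2 = 1/f₂ − 1/d_o2 = 1/(20.0) − 1/(-4.260) = 0.2847, so d_i2 = 3.51 cm.
The final image is real, 3.51 cm to the right of lens 2 (overall magnification ≈ -0.12).

3.51 cm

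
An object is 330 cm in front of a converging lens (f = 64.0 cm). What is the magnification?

m = -0.241

1/d_i = 1/f − 1/d_o = 1/(64.00) − 1/(330) = 0.01259, so d_i = 79.40 cm.
m = −d_i/d_o = −(79.40)/(330) = -0.241.
The image is real, inverted and reduced, on the far side of the lens.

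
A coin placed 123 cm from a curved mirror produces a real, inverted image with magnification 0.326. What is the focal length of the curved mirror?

m = −d_i/d_o ⇒ d_i = −m·d_o = −(-0.326)·(123) = 40.10 cm.
1/f = 1/d_o + 1/d_i = 1/(123) + 1/(40.10) = 0.03307, so f = 30.2 cm.
Since f is positive, the curved mirror is concave.

f = 30.2 cm (concave)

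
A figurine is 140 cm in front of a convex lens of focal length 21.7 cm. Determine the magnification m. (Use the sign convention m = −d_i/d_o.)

m = -0.183

1/d_i = 1/f − 1/d_o = 1/(21.70) − 1/(140) = 0.03894, so d_i = 25.68 cm.
m = −d_i/d_o = −(25.68)/(140) = -0.183.
The image is real, inverted and reduced, on the far side of the lens.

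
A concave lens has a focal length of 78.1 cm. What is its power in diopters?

P = -1.28 D

For a concave lens, f = −78.1 cm.
f = -78.1 cm = -0.781 m.
P = 1/f = 1/(-0.781 m) = -1.28 D.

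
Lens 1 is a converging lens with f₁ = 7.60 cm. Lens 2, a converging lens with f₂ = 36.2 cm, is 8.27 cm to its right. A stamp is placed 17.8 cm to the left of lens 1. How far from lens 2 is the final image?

4.39 cm

Lens 1: 1/d_i1 = 1/f₁ − 1/d_o1 = 1/(7.60) − 1/(17.8) = 0.07540, so d_i1 = 13.26 cm.
The intermediate image is 13.26 cm to the right of lens 1, which lies 4.990 cm to the right of lens 2 — a virtual object — so d_o2 = −4.990 cm.
Lens 2: 1/d_i2 = 1/f₂ − 1/d_o2 = 1/(36.2) − 1/(-4.990) = 0.2280, so d_i2 = 4.39 cm.
The final image is real, 4.39 cm to the right of lens 2 (overall magnification ≈ -0.65).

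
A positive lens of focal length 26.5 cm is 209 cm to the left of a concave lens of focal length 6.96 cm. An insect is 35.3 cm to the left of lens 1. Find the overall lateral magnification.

Lens 1: 1/d_i1 = 1/(26.5) − 1/(35.3) = 0.009407, so d_i1 = 106.3 cm; m₁ = −d_i1/d_o1 = -3.011.
d_o2 = 209 − (106.3) = 102.7 cm.
f₂ = −6.96 cm (diverging).
Lens 2: 1/d_i2 = 1/(-6.96) − 1/(102.7) = -0.1534, so d_i2 = -6.518 cm; m₂ = −d_i2/d_o2 = +0.06347.
m = m₁·m₂ = (-3.011)(+0.06347) = -0.191.

m = -0.191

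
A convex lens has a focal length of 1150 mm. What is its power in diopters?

P = +0.870 D

f = 115 cm = 1.15 m.
P = 1/f = 1/(1.15 m) = +0.870 D.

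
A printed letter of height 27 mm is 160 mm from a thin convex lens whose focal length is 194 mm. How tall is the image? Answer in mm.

1/d_i = 1/f − 1/d_o = 1/(194.0) − 1/(160) = -0.001095, so d_i = -912.9 mm.
m = −d_i/d_o = +5.706.
|h_i| = |m|·h_o = 5.706 × 27 = 154 mm. The image is virtual, upright and enlarged, on the same side as the object.

154 mm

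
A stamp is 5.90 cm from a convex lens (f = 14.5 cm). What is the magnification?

1/d_i = 1/f − 1/d_o = 1/(14.50) − 1/(5.90) = -0.1005, so d_i = -9.948 cm.
m = −d_i/d_o = −(-9.948)/(5.90) = +1.69.
The image is virtual, upright and enlarged, on the same side as the object.

m = +1.69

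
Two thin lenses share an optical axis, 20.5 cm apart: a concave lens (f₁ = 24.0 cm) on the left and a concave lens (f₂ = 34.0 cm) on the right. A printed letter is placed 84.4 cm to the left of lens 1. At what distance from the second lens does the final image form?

Lens 1 is diverging, so f₁ = −24.0 cm.
Lens 1: 1/d_i1 = 1/f₁ − 1/d_o1 = 1/(-24.0) − 1/(84.4) = -0.05352, so d_i1 = -18.69 cm.
The intermediate image is 18.69 cm to the left of lens 1 (virtual), which is 20.5 − (-18.69) = 39.19 cm to the left of lens 2, so d_o2 = +39.19 cm.
Lens 2 is diverging, so f₂ = −34.0 cm.
Lens 2: 1/d_i2 = 1/f₂ − 1/d_o2 = 1/(-34.0) − 1/(39.19) = -0.05493, so d_i2 = -18.2 cm.
The final image is virtual, 18.2 cm to the left of lens 2 (overall magnification ≈ 0.10).

18.2 cm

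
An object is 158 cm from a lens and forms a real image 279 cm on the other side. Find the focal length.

Real image ⇒ d_i = +279 cm.
1/f = 1/d_o + 1/d_i = 1/(158) + 1/(279) = 0.009913, so f = 101 cm.
Since f is positive, the lens is converging.

f = 101 cm (converging)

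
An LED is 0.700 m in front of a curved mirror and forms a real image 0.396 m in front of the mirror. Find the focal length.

f = 0.253 m (concave)

Real image ⇒ d_i = +0.396 m.
1/f = 1/d_o + 1/d_i = 1/(0.700) + 1/(0.396) = 3.954, so f = 0.253 m.
Since f is positive, the curved mirror is concave.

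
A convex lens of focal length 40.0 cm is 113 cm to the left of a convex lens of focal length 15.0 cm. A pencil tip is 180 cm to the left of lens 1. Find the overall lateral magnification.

Lens 1: 1/d_i1 = 1/(40.0) − 1/(180) = 0.01944, so d_i1 = 51.43 cm; m₁ = −d_i1/d_o1 = -0.2857.
d_o2 = 113 − (51.43) = 61.57 cm.
Lens 2: 1/d_i2 = 1/(15.0) − 1/(61.57) = 0.05042, so d_i2 = 19.83 cm; m₂ = −d_i2/d_o2 = -0.3221.
m = m₁·m₂ = (-0.2857)(-0.3221) = +0.0920.

m = +0.0920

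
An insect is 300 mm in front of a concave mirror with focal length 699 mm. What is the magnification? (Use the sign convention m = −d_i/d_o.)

m = +1.75

1/d_i = 1/f − 1/d_o = 1/(699.0) − 1/(300) = -0.001903, so d_i = -525.6 mm.
m = −d_i/d_o = −(-525.6)/(300) = +1.75.
The image is virtual, upright and enlarged, behind the mirror.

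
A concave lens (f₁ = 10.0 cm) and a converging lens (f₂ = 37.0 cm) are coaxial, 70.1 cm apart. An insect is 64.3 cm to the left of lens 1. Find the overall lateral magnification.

f₁ = −10.0 cm (diverging).
Lens 1: 1/d_i1 = 1/(-10.0) − 1/(64.3) = -0.1156, so d_i1 = -8.654 cm; m₁ = −d_i1/d_o1 = +0.1346.
d_o2 = 70.1 − (-8.654) = 78.75 cm.
Lens 2: 1/d_i2 = 1/(37.0) − 1/(78.75) = 0.01433, so d_i2 = 69.79 cm; m₂ = −d_i2/d_o2 = -0.8862.
m = m₁·m₂ = (+0.1346)(-0.8862) = -0.119.

m = -0.119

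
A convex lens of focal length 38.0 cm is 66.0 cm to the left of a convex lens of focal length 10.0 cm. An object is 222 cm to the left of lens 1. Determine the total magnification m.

Lens 1: 1/d_i1 = 1/(38.0) − 1/(222) = 0.02181, so d_i1 = 45.85 cm; m₁ = −d_i1/d_o1 = -0.2065.
d_o2 = 66.0 − (45.85) = 20.15 cm.
Lens 2: 1/d_i2 = 1/(10.0) − 1/(20.15) = 0.05037, so d_i2 = 19.85 cm; m₂ = −d_i2/d_o2 = -0.9852.
m = m₁·m₂ = (-0.2065)(-0.9852) = +0.203.

m = +0.203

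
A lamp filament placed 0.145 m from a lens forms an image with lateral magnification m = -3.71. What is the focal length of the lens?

m = −d_i/d_o ⇒ d_i = −m·d_o = −(-3.71)·(0.145) = 0.5380 m.
1/f = 1/d_o + 1/d_i = 1/(0.145) + 1/(0.5380) = 8.755, so f = 0.114 m.
Since f is positive, the lens is converging.

f = 0.114 m (converging)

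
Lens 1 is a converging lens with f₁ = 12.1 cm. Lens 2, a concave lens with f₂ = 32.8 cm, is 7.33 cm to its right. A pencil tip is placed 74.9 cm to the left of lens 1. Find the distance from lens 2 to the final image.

Lens 1: 1/d_i1 = 1/f₁ − 1/d_o1 = 1/(12.1) − 1/(74.9) = 0.06929, so d_i1 = 14.43 cm.
The intermediate image is 14.43 cm to the right of lens 1, which lies 7.100 cm to the right of lens 2 — a virtual object — so d_o2 = −7.100 cm.
Lens 2 is diverging, so f₂ = −32.8 cm.
Lens 2: 1/d_i2 = 1/f₂ − 1/d_o2 = 1/(-32.8) − 1/(-7.100) = 0.1104, so d_i2 = 9.06 cm.
The final image is real, 9.06 cm to the right of lens 2 (overall magnification ≈ -0.25).

9.06 cm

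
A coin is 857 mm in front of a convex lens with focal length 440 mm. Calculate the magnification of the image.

1/d_i = 1/f − 1/d_o = 1/(440.0) − 1/(857) = 0.001106, so d_i = 904.3 mm.
m = −d_i/d_o = −(904.3)/(857) = -1.06.
The image is real, inverted and enlarged, on the far side of the lens.

m = -1.06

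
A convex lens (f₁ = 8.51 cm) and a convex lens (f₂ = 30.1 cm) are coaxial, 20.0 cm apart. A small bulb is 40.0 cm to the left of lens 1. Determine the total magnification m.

Lens 1: 1/d_i1 = 1/(8.51) − 1/(40.0) = 0.09251, so d_i1 = 10.81 cm; m₁ = −d_i1/d_o1 = -0.2702.
d_o2 = 20.0 − (10.81) = 9.190 cm.
Lens 2: 1/d_i2 = 1/(30.1) − 1/(9.190) = -0.07559, so d_i2 = -13.23 cm; m₂ = −d_i2/d_o2 = +1.440.
m = m₁·m₂ = (-0.2702)(+1.440) = -0.389.

m = -0.389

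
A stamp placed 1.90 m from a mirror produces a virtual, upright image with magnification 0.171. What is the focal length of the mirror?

f = -0.392 m (convex)

m = −d_i/d_o ⇒ d_i = −m·d_o = −(+0.171)·(1.90) = -0.3249 m.
1/f = 1/d_o + 1/d_i = 1/(1.90) + 1/(-0.3249) = -2.552, so f = -0.392 m.
Since f is negative, the mirror is convex.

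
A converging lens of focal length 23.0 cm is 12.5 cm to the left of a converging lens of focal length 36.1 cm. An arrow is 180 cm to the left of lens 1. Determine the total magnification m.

Lens 1: 1/d_i1 = 1/(23.0) − 1/(180) = 0.03792, so d_i1 = 26.37 cm; m₁ = −d_i1/d_o1 = -0.1465.
d_o2 = 12.5 − (26.37) = -13.87 cm (virtual object).
Lens 2: 1/d_i2 = 1/(36.1) − 1/(-13.87) = 0.09980, so d_i2 = 10.02 cm; m₂ = −d_i2/d_o2 = +0.7224.
m = m₁·m₂ = (-0.1465)(+0.7224) = -0.106.

m = -0.106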